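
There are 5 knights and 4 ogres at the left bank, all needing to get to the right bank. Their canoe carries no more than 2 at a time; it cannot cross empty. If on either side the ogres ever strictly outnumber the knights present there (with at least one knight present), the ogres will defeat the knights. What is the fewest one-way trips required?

Counting alone: each trip to the right bank takes at most 2 across and each return brings at least 1 back, so after t trips out (and t−1 returns) at most 2t − (t−1) of the 9 are across; that first reaches 9 at t = 8, so at least 15 crossings are needed.
The plan below uses exactly 15 crossings, so it is optimal:
1. 2 ogres → the right bank.  (the left bank: 5K 2O; the right bank: 0K 2O)
2. 1 ogre ← the left bank.  (the left bank: 5K 3O; the right bank: 0K 1O)
3. 2 ogres → the right bank.  (the left bank: 5K 1O; the right bank: 0K 3O)
4. 1 ogre ← the left bank.  (the left bank: 5K 2O; the right bank: 0K 2O)
5. 2 knights → the right bank.  (the left bank: 3K 2O; the right bank: 2K 2O)
6. 1 ogre ← the left bank.  (the left bank: 3K 3O; the right bank: 2K 1O)
7. 1 knight and 1 ogre → the right bank.  (the left bank: 2K 2O; the right bank: 3K 2O)
8. 1 knight ← the left bank.  (the left bank: 3K 2O; the right bank: 2K 2O)
9. 1 knight and 1 ogre → the right bank.  (the left bank: 2K 1O; the right bank: 3K 3O)
10. 1 ogre ← the left bank.  (the left bank: 2K 2O; the right bank: 3K 2O)
11. 1 knight and 1 ogre → the right bank.  (the left bank: 1K 1O; the right bank: 4K 3O)
12. 1 knight ← the left bank.  (the left bank: 2K 1O; the right bank: 3K 3O)
13. 1 knight and 1 ogre → the right bank.  (the left bank: 1K 0O; the right bank: 4K 4O)
14. 1 ogre ← the left bank.  (the left bank: 1K 1O; the right bank: 4K 3O)
15. 1 knight and 1 ogre → the right bank.  (the left bank: 0K 0O; the right bank: 5K 4O)

15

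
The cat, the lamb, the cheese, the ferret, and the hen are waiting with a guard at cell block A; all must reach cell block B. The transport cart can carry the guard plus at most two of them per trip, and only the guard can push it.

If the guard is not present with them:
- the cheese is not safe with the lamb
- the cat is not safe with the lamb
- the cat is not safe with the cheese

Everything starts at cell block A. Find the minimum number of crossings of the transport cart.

Counting alone: the guard can take at most 2 across per trip to cell block B, so moving all 5 needs at least 3 loaded trips out, with a return between consecutive ones — at least 5 crossings.
The safety rule pushes this higher. Following every safe sequence of crossings, the most of the 5 that can be at cell block B as the transport cart arrives there on crossing 5 is 4 — never all 5.
So no plan with fewer than 7 crossings exists, and this one achieves 7:
1. Guard goes to cell block B with the cat and the lamb.  [cell block A: the cheese, the ferret, the hen | cell block B: the cat, the lamb]
2. Guard goes back to cell block A with the cat.  [cell block A: the cat, the cheese, the ferret, the hen | cell block B: the lamb]
3. Guard goes to cell block B with the cat and the ferret.  [cell block A: the cheese, the hen | cell block B: the cat, the ferret, the lamb]
4. Guard goes back to cell block A with the cat.  [cell block A: the cat, the cheese, the hen | cell block B: the ferret, the lamb]
5. Guard goes to cell block B with the cat and the hen.  [cell block A: the cheese | cell block B: the cat, the ferret, the hen, the lamb]
6. Guard goes back to cell block A with the cat.  [cell block A: the cat, the cheese | cell block B: the ferret, the hen, the lamb]
7. Guard goes to cell block B with the cat and the cheese.  [cell block A: — | cell block B: the cat, the cheese, the ferret, the hen, the lamb]

7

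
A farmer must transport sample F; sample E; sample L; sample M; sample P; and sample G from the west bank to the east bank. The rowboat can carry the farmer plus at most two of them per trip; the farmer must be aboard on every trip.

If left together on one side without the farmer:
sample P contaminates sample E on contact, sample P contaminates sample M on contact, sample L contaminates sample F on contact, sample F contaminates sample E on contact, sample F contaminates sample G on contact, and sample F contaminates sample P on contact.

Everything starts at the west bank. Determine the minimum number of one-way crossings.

9

Counting alone: the farmer can take at most 2 across per trip to the east bank, so moving all 6 needs at least 3 loaded trips out, with a return between consecutive ones — at least 5 crossings.
The safety rule pushes this higher. Following every safe sequence of crossings, the most of the 6 that can be at the east bank as the rowboat arrives there on crossings 5, 7 is 4, 5 respectively — never all 6.
So no plan with fewer than 9 crossings exists, and this one achieves 9:
1. Farmer goes to the east bank with sample F and sample P.  [the west bank: sample E, sample G, sample L, sample M | the east bank: sample F, sample P]
2. Farmer goes back to the west bank with sample F.  [the west bank: sample E, sample F, sample G, sample L, sample M | the east bank: sample P]
3. Farmer goes to the east bank with sample F and sample L.  [the west bank: sample E, sample G, sample M | the east bank: sample F, sample L, sample P]
4. Farmer goes back to the west bank with sample F.  [the west bank: sample E, sample F, sample G, sample M | the east bank: sample L, sample P]
5. Farmer goes to the east bank with sample F and sample G.  [the west bank: sample E, sample M | the east bank: sample F, sample G, sample L, sample P]
6. Farmer goes back to the west bank with sample F.  [the west bank: sample E, sample F, sample M | the east bank: sample G, sample L, sample P]
7. Farmer goes to the east bank with sample E and sample M.  [the west bank: sample F | the east bank: sample E, sample G, sample L, sample M, sample P]
8. Farmer goes back to the west bank with sample P.  [the west bank: sample F, sample P | the east bank: sample E, sample G, sample L, sample M]
9. Farmer goes to the east bank with sample F and sample P.  [the west bank: — | the east bank: sample E, sample F, sample G, sample L, sample M, sample P]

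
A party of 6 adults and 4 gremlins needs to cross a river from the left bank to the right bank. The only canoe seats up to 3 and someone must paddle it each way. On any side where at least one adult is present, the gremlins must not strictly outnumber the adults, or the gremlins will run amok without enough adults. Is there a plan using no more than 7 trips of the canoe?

No

Counting alone: each trip to the right bank takes at most 3 across and each return brings at least 1 back, so after t trips out (and t−1 returns) at most 3t − (t−1) of the 10 are across; that first reaches 10 at t = 5, so at least 9 crossings are needed.
Since 7 < 9, 7 crossings cannot be enough. (The shortest complete plan in fact takes 9:)
1. 2 gremlins → the right bank.  (the left bank: 6A 2G; the right bank: 0A 2G)
2. 1 gremlin ← the left bank.  (the left bank: 6A 3G; the right bank: 0A 1G)
3. 3 gremlins → the right bank.  (the left bank: 6A 0G; the right bank: 0A 4G)
4. 1 gremlin ← the left bank.  (the left bank: 6A 1G; the right bank: 0A 3G)
5. 3 adults → the right bank.  (the left bank: 3A 1G; the right bank: 3A 3G)
6. 1 gremlin ← the left bank.  (the left bank: 3A 2G; the right bank: 3A 2G)
7. 1 adult and 2 gremlins → the right bank.  (the left bank: 2A 0G; the right bank: 4A 4G)
8. 1 gremlin ← the left bank.  (the left bank: 2A 1G; the right bank: 4A 3G)
9. 2 adults and 1 gremlin → the right bank.  (the left bank: 0A 0G; the right bank: 6A 4G)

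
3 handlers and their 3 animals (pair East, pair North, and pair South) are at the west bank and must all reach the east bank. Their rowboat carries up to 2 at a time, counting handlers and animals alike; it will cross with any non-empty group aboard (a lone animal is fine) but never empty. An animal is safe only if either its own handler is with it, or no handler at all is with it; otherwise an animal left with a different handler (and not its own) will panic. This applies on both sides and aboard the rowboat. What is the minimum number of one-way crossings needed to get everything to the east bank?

Counting alone: each trip to the east bank takes at most 2 across and each return brings at least 1 back, so after t trips out (and t−1 returns) at most 2t − (t−1) of the 6 are across; that first reaches 6 at t = 5, so at least 9 crossings are needed.
The safety rule pushes this higher. Following every safe sequence of crossings, the most of the 6 that can be at the east bank as the rowboat arrives there on crossing 9 is 5 — never all 6.
So no plan with fewer than 11 crossings exists, and this one achieves 11:
1. animal East and handler East cross → the east bank.
2. handler East crosses ← the west bank.
3. animal North and animal South cross → the east bank.
4. animal East crosses ← the west bank.
5. handler North and handler South cross → the east bank.
6. animal North and handler North cross ← the west bank.
7. handler East and handler North cross → the east bank.
8. animal South crosses ← the west bank.
9. animal East and animal North cross → the east bank.
10. handler South crosses ← the west bank.
11. animal South and handler South cross → the east bank.

11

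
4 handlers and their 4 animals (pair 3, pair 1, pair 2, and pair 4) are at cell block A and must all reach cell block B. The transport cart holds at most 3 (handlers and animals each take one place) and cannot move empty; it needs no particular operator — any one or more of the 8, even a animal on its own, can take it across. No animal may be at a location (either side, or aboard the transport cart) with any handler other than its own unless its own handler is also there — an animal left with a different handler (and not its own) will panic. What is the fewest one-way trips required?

Counting alone: each trip to cell block B takes at most 3 across and each return brings at least 1 back, so after t trips out (and t−1 returns) at most 3t − (t−1) of the 8 are across; that first reaches 8 at t = 4, so at least 7 crossings are needed.
The safety rule pushes this higher. Following every safe sequence of crossings, the most of the 8 that can be at cell block B as the transport cart arrives there on crossing 7 is 7 — never all 8.
So no plan with fewer than 9 crossings exists, and this one achieves 9:
1. animal 3 and handler 3 cross → cell block B.
2. handler 3 crosses ← cell block A.
3. animal 1, handler 1, and handler 3 cross → cell block B.
4. animal 3 and handler 3 cross ← cell block A.
5. handler 2, handler 3, and handler 4 cross → cell block B.
6. animal 1 crosses ← cell block A.
7. animal 1 and animal 3 cross → cell block B.
8. animal 3 crosses ← cell block A.
9. animal 2, animal 3, and animal 4 cross → cell block B.

9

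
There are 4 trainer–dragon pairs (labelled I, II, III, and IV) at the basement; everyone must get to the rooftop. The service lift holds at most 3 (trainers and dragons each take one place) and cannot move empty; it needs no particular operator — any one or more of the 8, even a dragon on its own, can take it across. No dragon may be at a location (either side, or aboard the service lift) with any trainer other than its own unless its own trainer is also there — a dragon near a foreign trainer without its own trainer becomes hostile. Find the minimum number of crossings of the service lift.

9

Counting alone: each trip to the rooftop takes at most 3 across and each return brings at least 1 back, so after t trips out (and t−1 returns) at most 3t − (t−1) of the 8 are across; that first reaches 8 at t = 4, so at least 7 crossings are needed.
The safety rule pushes this higher. Following every safe sequence of crossings, the most of the 8 that can be at the rooftop as the service lift arrives there on crossing 7 is 7 — never all 8.
So no plan with fewer than 9 crossings exists, and this one achieves 9:
1. dragon I and trainer I cross → the rooftop.
2. trainer I crosses ← the basement.
3. dragon II, trainer I, and trainer II cross → the rooftop.
4. dragon I and trainer I cross ← the basement.
5. trainer I, trainer III, and trainer IV cross → the rooftop.
6. dragon II crosses ← the basement.
7. dragon I and dragon II cross → the rooftop.
8. dragon I crosses ← the basement.
9. dragon I, dragon III, and dragon IV cross → the rooftop.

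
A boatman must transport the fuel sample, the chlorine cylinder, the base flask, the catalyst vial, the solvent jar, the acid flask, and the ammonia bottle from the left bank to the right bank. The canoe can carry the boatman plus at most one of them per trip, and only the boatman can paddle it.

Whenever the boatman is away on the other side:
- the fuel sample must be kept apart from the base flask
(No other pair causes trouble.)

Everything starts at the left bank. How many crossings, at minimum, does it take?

Counting alone: the boatman can take at most 1 across per trip to the right bank, so moving all 7 needs at least 7 loaded trips out, with a return between consecutive ones — at least 13 crossings.
The plan below uses exactly 13 crossings, so it is optimal:
1. Boatman goes to the right bank with the fuel sample.  [the left bank: the acid flask, the ammonia bottle, the base flask, the catalyst vial, the chlorine cylinder, the solvent jar | the right bank: the fuel sample]
2. Boatman goes back to the left bank alone.  [the left bank: the acid flask, the ammonia bottle, the base flask, the catalyst vial, the chlorine cylinder, the solvent jar | the right bank: the fuel sample]
3. Boatman goes to the right bank with the chlorine cylinder.  [the left bank: the acid flask, the ammonia bottle, the base flask, the catalyst vial, the solvent jar | the right bank: the chlorine cylinder, the fuel sample]
4. Boatman goes back to the left bank alone.  [the left bank: the acid flask, the ammonia bottle, the base flask, the catalyst vial, the solvent jar | the right bank: the chlorine cylinder, the fuel sample]
5. Boatman goes to the right bank with the catalyst vial.  [the left bank: the acid flask, the ammonia bottle, the base flask, the solvent jar | the right bank: the catalyst vial, the chlorine cylinder, the fuel sample]
6. Boatman goes back to the left bank alone.  [the left bank: the acid flask, the ammonia bottle, the base flask, the solvent jar | the right bank: the catalyst vial, the chlorine cylinder, the fuel sample]
7. Boatman goes to the right bank with the solvent jar.  [the left bank: the acid flask, the ammonia bottle, the base flask | the right bank: the catalyst vial, the chlorine cylinder, the fuel sample, the solvent jar]
8. Boatman goes back to the left bank alone.  [the left bank: the acid flask, the ammonia bottle, the base flask | the right bank: the catalyst vial, the chlorine cylinder, the fuel sample, the solvent jar]
9. Boatman goes to the right bank with the acid flask.  [the left bank: the ammonia bottle, the base flask | the right bank: the acid flask, the catalyst vial, the chlorine cylinder, the fuel sample, the solvent jar]
10. Boatman goes back to the left bank alone.  [the left bank: the ammonia bottle, the base flask | the right bank: the acid flask, the catalyst vial, the chlorine cylinder, the fuel sample, the solvent jar]
11. Boatman goes to the right bank with the ammonia bottle.  [the left bank: the base flask | the right bank: the acid flask, the ammonia bottle, the catalyst vial, the chlorine cylinder, the fuel sample, the solvent jar]
12. Boatman goes back to the left bank alone.  [the left bank: the base flask | the right bank: the acid flask, the ammonia bottle, the catalyst vial, the chlorine cylinder, the fuel sample, the solvent jar]
13. Boatman goes to the right bank with the base flask.  [the left bank: — | the right bank: the acid flask, the ammonia bottle, the base flask, the catalyst vial, the chlorine cylinder, the fuel sample, the solvent jar]

13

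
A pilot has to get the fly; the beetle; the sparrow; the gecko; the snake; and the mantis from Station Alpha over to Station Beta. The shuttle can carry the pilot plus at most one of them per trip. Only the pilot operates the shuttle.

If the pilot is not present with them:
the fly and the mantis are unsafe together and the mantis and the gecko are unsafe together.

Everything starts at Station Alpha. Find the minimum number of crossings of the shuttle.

13

Counting alone: the pilot can take at most 1 across per trip to Station Beta, so moving all 6 needs at least 6 loaded trips out, with a return between consecutive ones — at least 11 crossings.
The safety rule pushes this higher. Following every safe sequence of crossings, the most of the 6 that can be at Station Beta as the shuttle arrives there on crossing 11 is 5 — never all 6.
So no plan with fewer than 13 crossings exists, and this one achieves 13:
1. Pilot goes to Station Beta with the mantis.
2. Pilot goes back to Station Alpha alone.
3. Pilot goes to Station Beta with the fly.
4. Pilot goes back to Station Alpha with the mantis.
5. Pilot goes to Station Beta with the gecko.
6. Pilot goes back to Station Alpha alone.
7. Pilot goes to Station Beta with the beetle.
8. Pilot goes back to Station Alpha alone.
9. Pilot goes to Station Beta with the sparrow.
10. Pilot goes back to Station Alpha alone.
11. Pilot goes to Station Beta with the snake.
12. Pilot goes back to Station Alpha alone.
13. Pilot goes to Station Beta with the mantis.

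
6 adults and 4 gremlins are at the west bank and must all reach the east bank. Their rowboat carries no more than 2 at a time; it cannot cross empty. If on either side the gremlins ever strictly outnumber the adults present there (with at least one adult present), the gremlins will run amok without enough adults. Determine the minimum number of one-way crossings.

17

Counting alone: each trip to the east bank takes at most 2 across and each return brings at least 1 back, so after t trips out (and t−1 returns) at most 2t − (t−1) of the 10 are across; that first reaches 10 at t = 9, so at least 17 crossings are needed.
The plan below uses exactly 17 crossings, so it is optimal:
1. 2 gremlins → the east bank.  (the west bank: 6A 2G; the east bank: 0A 2G)
2. 1 gremlin ← the west bank.  (the west bank: 6A 3G; the east bank: 0A 1G)
3. 2 gremlins → the east bank.  (the west bank: 6A 1G; the east bank: 0A 3G)
4. 1 gremlin ← the west bank.  (the west bank: 6A 2G; the east bank: 0A 2G)
5. 2 adults → the east bank.  (the west bank: 4A 2G; the east bank: 2A 2G)
6. 1 gremlin ← the west bank.  (the west bank: 4A 3G; the east bank: 2A 1G)
7. 1 adult and 1 gremlin → the east bank.  (the west bank: 3A 2G; the east bank: 3A 2G)
8. 1 gremlin ← the west bank.  (the west bank: 3A 3G; the east bank: 3A 1G)
9. 2 gremlins → the east bank.  (the west bank: 3A 1G; the east bank: 3A 3G)
10. 1 gremlin ← the west bank.  (the west bank: 3A 2G; the east bank: 3A 2G)
11. 1 adult and 1 gremlin → the east bank.  (the west bank: 2A 1G; the east bank: 4A 3G)
12. 1 gremlin ← the west bank.  (the west bank: 2A 2G; the east bank: 4A 2G)
13. 2 gremlins → the east bank.  (the west bank: 2A 0G; the east bank: 4A 4G)
14. 1 gremlin ← the west bank.  (the west bank: 2A 1G; the east bank: 4A 3G)
15. 1 adult and 1 gremlin → the east bank.  (the west bank: 1A 0G; the east bank: 5A 4G)
16. 1 gremlin ← the west bank.  (the west bank: 1A 1G; the east bank: 5A 3G)
17. 1 adult and 1 gremlin → the east bank.  (the west bank: 0A 0G; the east bank: 6A 4G)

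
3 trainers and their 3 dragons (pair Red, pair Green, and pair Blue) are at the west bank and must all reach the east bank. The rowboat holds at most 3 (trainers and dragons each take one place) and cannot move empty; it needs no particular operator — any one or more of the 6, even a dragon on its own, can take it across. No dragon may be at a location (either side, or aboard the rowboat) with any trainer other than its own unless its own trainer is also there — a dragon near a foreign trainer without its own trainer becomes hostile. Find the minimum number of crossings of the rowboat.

Counting alone: each trip to the east bank takes at most 3 across and each return brings at least 1 back, so after t trips out (and t−1 returns) at most 3t − (t−1) of the 6 are across; that first reaches 6 at t = 3, so at least 5 crossings are needed.
The plan below uses exactly 5 crossings, so it is optimal:
1. dragon Red and trainer Red cross → the east bank.
2. trainer Red crosses ← the west bank.
3. trainer Blue, trainer Green, and trainer Red cross → the east bank.
4. dragon Red crosses ← the west bank.
5. dragon Blue, dragon Green, and dragon Red cross → the east bank.

5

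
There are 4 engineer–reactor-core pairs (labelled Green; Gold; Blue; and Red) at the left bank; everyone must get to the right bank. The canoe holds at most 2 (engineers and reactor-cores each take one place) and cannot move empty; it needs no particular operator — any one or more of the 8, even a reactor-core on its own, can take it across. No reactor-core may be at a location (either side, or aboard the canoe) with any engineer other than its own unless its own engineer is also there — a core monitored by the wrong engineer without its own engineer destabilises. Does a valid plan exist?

No

Following every safe sequence of crossings from the start, the most of the 8 that can be at the right bank as the canoe arrives there on crossings 1, 3, 5 is 2, 3, 4 respectively; the best ever achieved is 4 of 8.
From crossing 7 on, no configuration arises that was not already reachable earlier: only 44 distinct safe configurations (who is on which side, and where the canoe is) can ever be reached, none of them has everyone across, and every continuation just revisits them. So no valid plan exists.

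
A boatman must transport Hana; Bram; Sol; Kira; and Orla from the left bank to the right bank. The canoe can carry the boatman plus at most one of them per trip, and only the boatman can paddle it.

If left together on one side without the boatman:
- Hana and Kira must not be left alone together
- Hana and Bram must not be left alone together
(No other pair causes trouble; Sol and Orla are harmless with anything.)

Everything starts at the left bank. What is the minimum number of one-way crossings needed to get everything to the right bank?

11

Counting alone: the boatman can take at most 1 across per trip to the right bank, so moving all 5 needs at least 5 loaded trips out, with a return between consecutive ones — at least 9 crossings.
The safety rule pushes this higher. Following every safe sequence of crossings, the most of the 5 that can be at the right bank as the canoe arrives there on crossing 9 is 4 — never all 5.
So no plan with fewer than 11 crossings exists, and this one achieves 11:
1. Boatman goes to the right bank with Hana.  [the left bank: Bram, Kira, Orla, Sol | the right bank: Hana]
2. Boatman goes back to the left bank alone.  [the left bank: Bram, Kira, Orla, Sol | the right bank: Hana]
3. Boatman goes to the right bank with Bram.  [the left bank: Kira, Orla, Sol | the right bank: Bram, Hana]
4. Boatman goes back to the left bank with Hana.  [the left bank: Hana, Kira, Orla, Sol | the right bank: Bram]
5. Boatman goes to the right bank with Kira.  [the left bank: Hana, Orla, Sol | the right bank: Bram, Kira]
6. Boatman goes back to the left bank alone.  [the left bank: Hana, Orla, Sol | the right bank: Bram, Kira]
7. Boatman goes to the right bank with Sol.  [the left bank: Hana, Orla | the right bank: Bram, Kira, Sol]
8. Boatman goes back to the left bank alone.  [the left bank: Hana, Orla | the right bank: Bram, Kira, Sol]
9. Boatman goes to the right bank with Orla.  [the left bank: Hana | the right bank: Bram, Kira, Orla, Sol]
10. Boatman goes back to the left bank alone.  [the left bank: Hana | the right bank: Bram, Kira, Orla, Sol]
11. Boatman goes to the right bank with Hana.  [the left bank: — | the right bank: Bram, Hana, Kira, Orla, Sol]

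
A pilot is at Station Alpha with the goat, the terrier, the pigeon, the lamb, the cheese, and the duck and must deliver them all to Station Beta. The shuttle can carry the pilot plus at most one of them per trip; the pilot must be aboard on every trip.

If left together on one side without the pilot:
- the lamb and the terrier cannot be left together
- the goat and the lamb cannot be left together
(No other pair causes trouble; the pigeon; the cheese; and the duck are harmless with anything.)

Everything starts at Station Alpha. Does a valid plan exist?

1. Pilot goes to Station Beta with the lamb.
2. Pilot goes back to Station Alpha alone.
3. Pilot goes to Station Beta with the goat.
4. Pilot goes back to Station Alpha with the lamb.
5. Pilot goes to Station Beta with the terrier.
6. Pilot goes back to Station Alpha alone.
7. Pilot goes to Station Beta with the pigeon.
8. Pilot goes back to Station Alpha alone.
9. Pilot goes to Station Beta with the cheese.
10. Pilot goes back to Station Alpha alone.
11. Pilot goes to Station Beta with the duck.
12. Pilot goes back to Station Alpha alone.
13. Pilot goes to Station Beta with the lamb.

Yes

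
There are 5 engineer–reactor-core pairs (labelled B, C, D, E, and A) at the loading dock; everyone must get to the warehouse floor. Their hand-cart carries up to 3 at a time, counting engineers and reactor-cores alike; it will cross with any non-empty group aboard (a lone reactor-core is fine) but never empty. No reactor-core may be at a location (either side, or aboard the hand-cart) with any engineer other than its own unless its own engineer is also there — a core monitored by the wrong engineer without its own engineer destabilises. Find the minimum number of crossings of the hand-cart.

Counting alone: each trip to the warehouse floor takes at most 3 across and each return brings at least 1 back, so after t trips out (and t−1 returns) at most 3t − (t−1) of the 10 are across; that first reaches 10 at t = 5, so at least 9 crossings are needed.
The safety rule pushes this higher. Following every safe sequence of crossings, the most of the 10 that can be at the warehouse floor as the hand-cart arrives there on crossing 9 is 9 — never all 10.
So no plan with fewer than 11 crossings exists, and this one achieves 11:
1. engineer B and reactor-core B cross → the warehouse floor.
2. engineer B crosses ← the loading dock.
3. reactor-core C, reactor-core D, and reactor-core E cross → the warehouse floor.
4. reactor-core B crosses ← the loading dock.
5. engineer C, engineer D, and engineer E cross → the warehouse floor.
6. engineer C and reactor-core C cross ← the loading dock.
7. engineer A, engineer B, and engineer C cross → the warehouse floor.
8. reactor-core D crosses ← the loading dock.
9. reactor-core B and reactor-core C cross → the warehouse floor.
10. reactor-core B crosses ← the loading dock.
11. reactor-core A, reactor-core B, and reactor-core D cross → the warehouse floor.

11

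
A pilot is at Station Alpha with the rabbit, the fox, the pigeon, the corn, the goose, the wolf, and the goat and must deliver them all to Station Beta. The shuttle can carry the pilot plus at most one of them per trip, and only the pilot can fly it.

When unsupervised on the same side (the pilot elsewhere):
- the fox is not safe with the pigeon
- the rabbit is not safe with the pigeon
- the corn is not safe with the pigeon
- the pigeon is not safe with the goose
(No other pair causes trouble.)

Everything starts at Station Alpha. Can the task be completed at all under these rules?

Following every safe sequence of crossings from the start, the most of the 7 that can be at Station Beta as the shuttle arrives there on crossings 1, 3, 5, 7 is 1, 2, 3, 4 respectively; the best ever achieved is 4 of 7.
From crossing 9 on, no configuration arises that was not already reachable earlier: only 44 distinct safe configurations (who is on which side, and where the shuttle is) can ever be reached, none of them has everyone across, and every continuation just revisits them. So no valid plan exists.

No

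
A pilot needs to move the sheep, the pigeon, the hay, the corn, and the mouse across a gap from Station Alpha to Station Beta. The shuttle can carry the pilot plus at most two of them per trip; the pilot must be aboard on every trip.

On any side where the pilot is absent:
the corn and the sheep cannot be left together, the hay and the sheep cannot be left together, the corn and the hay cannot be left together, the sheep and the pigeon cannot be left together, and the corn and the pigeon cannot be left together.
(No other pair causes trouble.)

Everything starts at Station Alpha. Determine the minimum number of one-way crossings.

Counting alone: the pilot can take at most 2 across per trip to Station Beta, so moving all 5 needs at least 3 loaded trips out, with a return between consecutive ones — at least 5 crossings.
The safety rule pushes this higher. Following every safe sequence of crossings, the most of the 5 that can be at Station Beta as the shuttle arrives there on crossing 5 is 4 — never all 5.
So no plan with fewer than 7 crossings exists, and this one achieves 7:
1. Pilot goes to Station Beta with the corn and the sheep.
2. Pilot goes back to Station Alpha with the sheep.
3. Pilot goes to Station Beta with the mouse and the sheep.
4. Pilot goes back to Station Alpha with the sheep.
5. Pilot goes to Station Beta with the hay and the pigeon.
6. Pilot goes back to Station Alpha with the corn.
7. Pilot goes to Station Beta with the corn and the sheep.

7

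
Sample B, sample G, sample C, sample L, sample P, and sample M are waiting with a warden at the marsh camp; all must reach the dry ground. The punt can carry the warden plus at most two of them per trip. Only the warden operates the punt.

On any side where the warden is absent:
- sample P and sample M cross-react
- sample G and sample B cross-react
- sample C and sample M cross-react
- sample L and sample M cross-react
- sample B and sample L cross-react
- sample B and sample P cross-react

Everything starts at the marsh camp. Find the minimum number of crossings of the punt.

Counting alone: the warden can take at most 2 across per trip to the dry ground, so moving all 6 needs at least 3 loaded trips out, with a return between consecutive ones — at least 5 crossings.
The safety rule pushes this higher. Following every safe sequence of crossings, the most of the 6 that can be at the dry ground as the punt arrives there on crossing 5 is 4 — never all 6.
So no plan with fewer than 7 crossings exists, and this one achieves 7:
1. Warden goes to the dry ground with sample B and sample M.  [the marsh camp: sample C, sample G, sample L, sample P | the dry ground: sample B, sample M]
2. Warden goes back to the marsh camp alone.  [the marsh camp: sample C, sample G, sample L, sample P | the dry ground: sample B, sample M]
3. Warden goes to the dry ground with sample C and sample G.  [the marsh camp: sample L, sample P | the dry ground: sample B, sample C, sample G, sample M]
4. Warden goes back to the marsh camp with sample B and sample M.  [the marsh camp: sample B, sample L, sample M, sample P | the dry ground: sample C, sample G]
5. Warden goes to the dry ground with sample L and sample P.  [the marsh camp: sample B, sample M | the dry ground: sample C, sample G, sample L, sample P]
6. Warden goes back to the marsh camp alone.  [the marsh camp: sample B, sample M | the dry ground: sample C, sample G, sample L, sample P]
7. Warden goes to the dry ground with sample B and sample M.  [the marsh camp: — | the dry ground: sample B, sample C, sample G, sample L, sample M, sample P]

7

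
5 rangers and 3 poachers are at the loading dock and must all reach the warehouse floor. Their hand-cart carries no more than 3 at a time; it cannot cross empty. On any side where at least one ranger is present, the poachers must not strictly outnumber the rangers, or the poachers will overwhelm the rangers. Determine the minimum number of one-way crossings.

7

Counting alone: each trip to the warehouse floor takes at most 3 across and each return brings at least 1 back, so after t trips out (and t−1 returns) at most 3t − (t−1) of the 8 are across; that first reaches 8 at t = 4, so at least 7 crossings are needed.
The plan below uses exactly 7 crossings, so it is optimal:
1. 2 poachers → the warehouse floor.  (the loading dock: 5R 1P; the warehouse floor: 0R 2P)
2. 1 poacher ← the loading dock.  (the loading dock: 5R 2P; the warehouse floor: 0R 1P)
3. 2 rangers and 1 poacher → the warehouse floor.  (the loading dock: 3R 1P; the warehouse floor: 2R 2P)
4. 1 poacher ← the loading dock.  (the loading dock: 3R 2P; the warehouse floor: 2R 1P)
5. 1 ranger and 2 poachers → the warehouse floor.  (the loading dock: 2R 0P; the warehouse floor: 3R 3P)
6. 1 poacher ← the loading dock.  (the loading dock: 2R 1P; the warehouse floor: 3R 2P)
7. 2 rangers and 1 poacher → the warehouse floor.  (the loading dock: 0R 0P; the warehouse floor: 5R 3P)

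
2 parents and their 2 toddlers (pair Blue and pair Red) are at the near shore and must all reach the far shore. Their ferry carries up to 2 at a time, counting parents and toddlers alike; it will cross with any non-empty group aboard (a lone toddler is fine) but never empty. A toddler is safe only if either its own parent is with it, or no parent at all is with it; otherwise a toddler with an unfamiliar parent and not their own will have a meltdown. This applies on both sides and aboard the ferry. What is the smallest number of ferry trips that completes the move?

5

Counting alone: each trip to the far shore takes at most 2 across and each return brings at least 1 back, so after t trips out (and t−1 returns) at most 2t − (t−1) of the 4 are across; that first reaches 4 at t = 3, so at least 5 crossings are needed.
The plan below uses exactly 5 crossings, so it is optimal:
1. parent Blue and toddler Blue cross → the far shore.
2. parent Blue crosses ← the near shore.
3. parent Blue and parent Red cross → the far shore.
4. parent Red crosses ← the near shore.
5. parent Red and toddler Red cross → the far shore.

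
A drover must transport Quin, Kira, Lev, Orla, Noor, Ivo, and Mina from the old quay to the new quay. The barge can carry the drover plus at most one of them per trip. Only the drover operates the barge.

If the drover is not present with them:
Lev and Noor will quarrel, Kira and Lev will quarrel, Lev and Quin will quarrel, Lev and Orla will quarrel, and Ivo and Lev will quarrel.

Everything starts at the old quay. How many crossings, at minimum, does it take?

impossible

Following every safe sequence of crossings from the start, the most of the 7 that can be at the new quay as the barge arrives there on crossings 1, 3, 5 is 1, 2, 3 respectively; the best ever achieved is 3 of 7.
From crossing 7 on, no configuration arises that was not already reachable earlier: only 26 distinct safe configurations (who is on which side, and where the barge is) can ever be reached, none of them has everyone across, and every continuation just revisits them. So no valid plan exists.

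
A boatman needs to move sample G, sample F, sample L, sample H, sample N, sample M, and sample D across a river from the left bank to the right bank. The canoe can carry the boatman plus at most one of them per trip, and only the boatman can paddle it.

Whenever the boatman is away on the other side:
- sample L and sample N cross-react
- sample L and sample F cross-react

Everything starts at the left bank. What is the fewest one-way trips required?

Counting alone: the boatman can take at most 1 across per trip to the right bank, so moving all 7 needs at least 7 loaded trips out, with a return between consecutive ones — at least 13 crossings.
The safety rule pushes this higher. Following every safe sequence of crossings, the most of the 7 that can be at the right bank as the canoe arrives there on crossing 13 is 6 — never all 7.
So no plan with fewer than 15 crossings exists, and this one achieves 15:
1. Boatman goes to the right bank with sample L.
2. Boatman goes back to the left bank alone.
3. Boatman goes to the right bank with sample G.
4. Boatman goes back to the left bank alone.
5. Boatman goes to the right bank with sample F.
6. Boatman goes back to the left bank with sample L.
7. Boatman goes to the right bank with sample N.
8. Boatman goes back to the left bank alone.
9. Boatman goes to the right bank with sample H.
10. Boatman goes back to the left bank alone.
11. Boatman goes to the right bank with sample M.
12. Boatman goes back to the left bank alone.
13. Boatman goes to the right bank with sample D.
14. Boatman goes back to the left bank alone.
15. Boatman goes to the right bank with sample L.

15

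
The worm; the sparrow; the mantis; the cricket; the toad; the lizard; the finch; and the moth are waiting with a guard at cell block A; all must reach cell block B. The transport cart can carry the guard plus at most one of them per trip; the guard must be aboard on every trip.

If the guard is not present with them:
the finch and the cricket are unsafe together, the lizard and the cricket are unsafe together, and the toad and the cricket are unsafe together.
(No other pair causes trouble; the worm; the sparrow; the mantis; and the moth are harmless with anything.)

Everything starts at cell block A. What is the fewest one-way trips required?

impossible

Following every safe sequence of crossings from the start, the most of the 8 that can be at cell block B as the transport cart arrives there on crossings 1, 3, 5, 7, 9, 11 is 1, 2, 3, 4, 5, 6 respectively; the best ever achieved is 6 of 8.
From crossing 13 on, no configuration arises that was not already reachable earlier: only 144 distinct safe configurations (who is on which side, and where the transport cart is) can ever be reached, none of them has everyone across, and every continuation just revisits them. So no valid plan exists.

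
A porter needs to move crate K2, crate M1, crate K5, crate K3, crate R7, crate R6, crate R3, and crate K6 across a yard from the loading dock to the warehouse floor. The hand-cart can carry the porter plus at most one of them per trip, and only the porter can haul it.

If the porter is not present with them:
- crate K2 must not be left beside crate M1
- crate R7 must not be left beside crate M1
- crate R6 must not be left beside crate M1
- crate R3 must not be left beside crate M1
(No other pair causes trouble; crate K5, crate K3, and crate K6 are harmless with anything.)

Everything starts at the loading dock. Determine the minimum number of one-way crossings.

impossible

Following every safe sequence of crossings from the start, the most of the 8 that can be at the warehouse floor as the hand-cart arrives there on crossings 1, 3, 5, 7, 9 is 1, 2, 3, 4, 5 respectively; the best ever achieved is 5 of 8.
From crossing 11 on, no configuration arises that was not already reachable earlier: only 88 distinct safe configurations (who is on which side, and where the hand-cart is) can ever be reached, none of them has everyone across, and every continuation just revisits them. So no valid plan exists.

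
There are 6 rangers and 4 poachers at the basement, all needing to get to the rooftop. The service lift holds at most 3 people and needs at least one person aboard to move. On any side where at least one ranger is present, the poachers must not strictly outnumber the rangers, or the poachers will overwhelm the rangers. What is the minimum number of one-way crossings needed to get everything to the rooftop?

Counting alone: each trip to the rooftop takes at most 3 across and each return brings at least 1 back, so after t trips out (and t−1 returns) at most 3t − (t−1) of the 10 are across; that first reaches 10 at t = 5, so at least 9 crossings are needed.
The plan below uses exactly 9 crossings, so it is optimal:
1. 2 poachers → the rooftop.  (the basement: 6R 2P; the rooftop: 0R 2P)
2. 1 poacher ← the basement.  (the basement: 6R 3P; the rooftop: 0R 1P)
3. 3 poachers → the rooftop.  (the basement: 6R 0P; the rooftop: 0R 4P)
4. 1 poacher ← the basement.  (the basement: 6R 1P; the rooftop: 0R 3P)
5. 3 rangers → the rooftop.  (the basement: 3R 1P; the rooftop: 3R 3P)
6. 1 poacher ← the basement.  (the basement: 3R 2P; the rooftop: 3R 2P)
7. 1 ranger and 2 poachers → the rooftop.  (the basement: 2R 0P; the rooftop: 4R 4P)
8. 1 poacher ← the basement.  (the basement: 2R 1P; the rooftop: 4R 3P)
9. 2 rangers and 1 poacher → the rooftop.  (the basement: 0R 0P; the rooftop: 6R 4P)

9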